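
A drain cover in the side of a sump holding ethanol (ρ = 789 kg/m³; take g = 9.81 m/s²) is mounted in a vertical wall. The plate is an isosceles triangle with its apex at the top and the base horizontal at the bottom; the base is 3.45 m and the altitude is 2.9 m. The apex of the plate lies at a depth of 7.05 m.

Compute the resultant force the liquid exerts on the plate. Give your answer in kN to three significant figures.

γ = ρg = 789 × 9.81 / 1000 = 7.74009 kN/m³.
With the apex up, the centroid sits 2h/3 = 2 × 2.9/3 = 1.93333 m below the apex, so the centroid depth is h_c = 7.05 + 1.93333 = 8.98333 m.
A = ½ × 3.45 × 2.9 = 5.0025 m².
Resultant F = γ·h_c·A = 7.74009 × 8.98333 × 5.0025 = 347.833 kN.

F ≈ 348 kN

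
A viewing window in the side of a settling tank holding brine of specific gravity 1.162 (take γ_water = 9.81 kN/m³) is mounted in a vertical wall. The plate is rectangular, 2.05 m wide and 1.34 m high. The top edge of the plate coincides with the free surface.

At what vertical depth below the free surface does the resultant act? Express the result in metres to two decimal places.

h_p = 0.89 m

γ = 1.162 × 9.81 = 11.39922 kN/m³.
The centroid lies 1.34/2 = 0.67 m below the top edge, so the centroid depth is h_c = 0.67 m.
A = 2.05 × 1.34 = 2.747 m².
Resultant F = γ·h_c·A = 11.39922 × 0.67 × 2.747 = 20.9802 kN.
I_c = b·h³/12 = 2.05 × 1.34³/12 = 0.411043 m⁴.
Centre of pressure: y_p = y_c + I_c/(y_c·A) = 0.67 + 0.411043/(0.67 × 2.747) = 0.67 + 0.223333 = 0.893333 m along the plane.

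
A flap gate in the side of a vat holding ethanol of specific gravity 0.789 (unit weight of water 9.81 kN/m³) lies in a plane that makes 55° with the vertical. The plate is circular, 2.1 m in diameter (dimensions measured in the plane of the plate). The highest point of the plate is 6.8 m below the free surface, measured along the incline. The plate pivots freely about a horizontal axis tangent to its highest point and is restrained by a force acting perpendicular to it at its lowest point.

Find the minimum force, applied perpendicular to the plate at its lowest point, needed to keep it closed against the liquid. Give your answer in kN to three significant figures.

γ = 0.789 × 9.81 = 7.74009 kN/m³.
The plate makes 55° with the vertical, i.e. θ = 90° − 55° = 35° to the horizontal. Measuring y along the incline from the free-surface line, vertical depth h = y·sinθ with sinθ = 0.573576.
The centroid is at the centre, 1.05 m below the top of the plate, so y_c = 6.8 + 1.05 = 7.85 m and h_c = 7.85 × 0.573576 = 4.50257 m.
A = π(1.05)² = 3.46361 m².
Resultant F = γ·h_c·A = 7.74009 × 4.50257 × 3.46361 = 120.708 kN.
I_c = πr⁴/4 = π × 1.05⁴/4 = 0.954656 m⁴.
Centre of pressure: y_p = y_c + I_c/(y_c·A) = 7.85 + 0.954656/(7.85 × 3.46361) = 7.85 + 0.0351114 = 7.88511 m along the plane.
The resultant acts 1.05 + 0.0351114 = 1.08511 m (along the plate) below the hinge at the top edge, so the moment about the hinge is M = F × 1.08511 = 120.708 × 1.08511 = 130.981 kN·m.
A normal force at the bottom, 2.1 m from the hinge, must supply this moment: P = 130.981/2.1 = 62.3719 kN.

P ≈ 62.4 kN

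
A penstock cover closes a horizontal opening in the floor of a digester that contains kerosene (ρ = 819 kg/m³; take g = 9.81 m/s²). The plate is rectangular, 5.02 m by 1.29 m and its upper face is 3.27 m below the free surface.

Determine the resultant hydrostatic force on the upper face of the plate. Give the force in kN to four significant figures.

γ = ρg = 819 × 9.81 / 1000 = 8.03439 kN/m³.
The plate is horizontal, so pressure is uniform at p = γ·h = 8.03439 × 3.27 = 26.2725 kN/m².
A = 5.02 × 1.29 = 6.4758 m².
F = p·A = 26.2725 × 6.4758 = 170.135 kN.

F ≈ 170.1 kN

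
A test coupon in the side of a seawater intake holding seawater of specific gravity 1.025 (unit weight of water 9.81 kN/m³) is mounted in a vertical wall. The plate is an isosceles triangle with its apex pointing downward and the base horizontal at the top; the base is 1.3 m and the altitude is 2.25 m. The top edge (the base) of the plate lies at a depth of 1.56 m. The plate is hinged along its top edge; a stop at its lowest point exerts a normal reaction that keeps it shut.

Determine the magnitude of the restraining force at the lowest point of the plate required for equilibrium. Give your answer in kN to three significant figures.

P ≈ 13.2 kN

γ = 1.025 × 9.81 = 10.05525 kN/m³.
With the apex down, the centroid sits h/3 = 2.25/3 = 0.75 m below the base (the top edge), so the centroid depth is h_c = 1.56 + 0.75 = 2.31 m.
A = ½ × 1.3 × 2.25 = 1.4625 m².
Resultant F = γ·h_c·A = 10.05525 × 2.31 × 1.4625 = 33.9704 kN.
I_c = b·h³/36 = 1.3 × 2.25³/36 = 0.411328 m⁴.
Centre of pressure: y_p = y_c + I_c/(y_c·A) = 2.31 + 0.411328/(2.31 × 1.4625) = 2.31 + 0.121753 = 2.43175 m along the plane.
The resultant acts 0.75 + 0.121753 = 0.871753 m (along the plate) below the hinge at the top edge, so the moment about the hinge is M = F × 0.871753 = 33.9704 × 0.871753 = 29.6138 kN·m.
A normal force at the bottom, 2.25 m from the hinge, must supply this moment: P = 29.6138/2.25 = 13.1617 kN.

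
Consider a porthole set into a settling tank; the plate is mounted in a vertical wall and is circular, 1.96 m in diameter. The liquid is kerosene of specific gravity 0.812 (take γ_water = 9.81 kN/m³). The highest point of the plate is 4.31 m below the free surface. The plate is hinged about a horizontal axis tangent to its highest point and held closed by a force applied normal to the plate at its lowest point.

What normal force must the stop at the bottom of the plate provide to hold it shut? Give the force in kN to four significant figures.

γ = 0.812 × 9.81 = 7.96572 kN/m³.
The centroid is at the centre, 0.98 m below the top of the plate, so the centroid depth is h_c = 4.31 + 0.98 = 5.29 m.
A = π(0.98)² = 3.01719 m².
Resultant F = γ·h_c·A = 7.96572 × 5.29 × 3.01719 = 127.14 kN.
I_c = πr⁴/4 = π × 0.98⁴/4 = 0.724426 m⁴.
Centre of pressure: y_p = y_c + I_c/(y_c·A) = 5.29 + 0.724426/(5.29 × 3.01719) = 5.29 + 0.0453874 = 5.33539 m along the plane.
The resultant acts 0.98 + 0.0453874 = 1.02539 m (along the plate) below the hinge at the top edge, so the moment about the hinge is M = F × 1.02539 = 127.14 × 1.02539 = 130.368 kN·m.
A normal force at the bottom, 1.96 m from the hinge, must supply this moment: P = 130.368/1.96 = 66.5143 kN.

P ≈ 66.51 kN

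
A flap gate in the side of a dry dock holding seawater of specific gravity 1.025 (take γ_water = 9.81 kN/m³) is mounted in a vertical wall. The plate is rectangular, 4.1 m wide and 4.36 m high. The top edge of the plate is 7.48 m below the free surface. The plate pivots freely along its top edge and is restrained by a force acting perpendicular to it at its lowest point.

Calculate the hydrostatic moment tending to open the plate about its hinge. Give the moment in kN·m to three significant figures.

M ≈ 4070 kN·m

γ = 1.025 × 9.81 = 10.05525 kN/m³.
The centroid lies 4.36/2 = 2.18 m below the top edge, so the centroid depth is h_c = 7.48 + 2.18 = 9.66 m.
A = 4.1 × 4.36 = 17.876 m².
Resultant F = γ·h_c·A = 10.05525 × 9.66 × 17.876 = 1736.36 kN.
I_c = b·h³/12 = 4.1 × 4.36³/12 = 28.318 m⁴.
Centre of pressure: y_p = y_c + I_c/(y_c·A) = 9.66 + 28.318/(9.66 × 17.876) = 9.66 + 0.163989 = 9.82399 m along the plane.
The resultant acts 2.18 + 0.163989 = 2.34399 m (along the plate) below the hinge at the top edge, so the moment about the hinge is M = F × 2.34399 = 1736.36 × 2.34399 = 4070.01 kN·m.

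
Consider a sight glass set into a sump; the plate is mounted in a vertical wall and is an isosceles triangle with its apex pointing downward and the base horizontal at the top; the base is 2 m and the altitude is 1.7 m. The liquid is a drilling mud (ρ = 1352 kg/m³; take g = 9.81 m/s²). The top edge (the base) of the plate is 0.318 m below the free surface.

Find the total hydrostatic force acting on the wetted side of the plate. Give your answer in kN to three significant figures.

γ = ρg = 1352 × 9.81 / 1000 = 13.26312 kN/m³.
With the apex down, the centroid sits h/3 = 1.7/3 = 0.566667 m below the base (the top edge), so the centroid depth is h_c = 0.318 + 0.566667 = 0.884667 m.
A = ½ × 2 × 1.7 = 1.7 m².
Resultant F = γ·h_c·A = 13.26312 × 0.884667 × 1.7 = 19.9469 kN.

F ≈ 19.9 kN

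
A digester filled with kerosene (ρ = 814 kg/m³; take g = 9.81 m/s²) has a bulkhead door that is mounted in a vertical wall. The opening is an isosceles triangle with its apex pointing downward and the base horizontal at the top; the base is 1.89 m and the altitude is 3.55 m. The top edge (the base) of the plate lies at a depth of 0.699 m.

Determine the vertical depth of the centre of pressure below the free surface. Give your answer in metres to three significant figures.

γ = ρg = 814 × 9.81 / 1000 = 7.98534 kN/m³.
With the apex down, the centroid sits h/3 = 3.55/3 = 1.18333 m below the base (the top edge), so the centroid depth is h_c = 0.699 + 1.18333 = 1.88233 m.
A = ½ × 1.89 × 3.55 = 3.35475 m².
Resultant F = γ·h_c·A = 7.98534 × 1.88233 × 3.35475 = 50.4254 kN.
I_c = b·h³/36 = 1.89 × 3.55³/36 = 2.34879 m⁴.
Centre of pressure: y_p = y_c + I_c/(y_c·A) = 1.88233 + 2.34879/(1.88233 × 3.35475) = 1.88233 + 0.371953 = 2.25428 m along the plane.

h_p = 2.25 m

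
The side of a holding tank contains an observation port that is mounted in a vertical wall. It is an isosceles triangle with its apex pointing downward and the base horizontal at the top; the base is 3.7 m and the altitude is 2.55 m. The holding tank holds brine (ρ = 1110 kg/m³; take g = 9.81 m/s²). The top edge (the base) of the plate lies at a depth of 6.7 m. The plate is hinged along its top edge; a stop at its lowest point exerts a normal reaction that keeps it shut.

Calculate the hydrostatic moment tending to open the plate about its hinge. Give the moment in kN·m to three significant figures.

γ = ρg = 1110 × 9.81 / 1000 = 10.8891 kN/m³.
With the apex down, the centroid sits h/3 = 2.55/3 = 0.85 m below the base (the top edge), so the centroid depth is h_c = 6.7 + 0.85 = 7.55 m.
A = ½ × 3.7 × 2.55 = 4.7175 m².
Resultant F = γ·h_c·A = 10.8891 × 7.55 × 4.7175 = 387.838 kN.
I_c = b·h³/36 = 3.7 × 2.55³/36 = 1.7042 m⁴.
Centre of pressure: y_p = y_c + I_c/(y_c·A) = 7.55 + 1.7042/(7.55 × 4.7175) = 7.55 + 0.0478478 = 7.59785 m along the plane.
The resultant acts 0.85 + 0.0478478 = 0.897848 m (along the plate) below the hinge at the top edge, so the moment about the hinge is M = F × 0.897848 = 387.838 × 0.897848 = 348.22 kN·m.

M ≈ 348 kN·m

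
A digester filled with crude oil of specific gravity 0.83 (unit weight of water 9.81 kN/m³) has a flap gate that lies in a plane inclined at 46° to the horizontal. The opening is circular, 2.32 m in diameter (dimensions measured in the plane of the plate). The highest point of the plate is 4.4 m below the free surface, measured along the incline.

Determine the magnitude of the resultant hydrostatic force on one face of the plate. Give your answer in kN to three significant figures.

F ≈ 138 kN

γ = 0.83 × 9.81 = 8.1423 kN/m³.
Let θ = 46° be the plate's angle to the horizontal; measure y along the incline from where the plane meets the free surface. Vertical depth h = y·sinθ with sinθ = 0.719340.
The centroid is at the centre, 1.16 m below the top of the plate, so y_c = 4.4 + 1.16 = 5.56 m and h_c = 5.56 × 0.719340 = 3.99953 m.
A = π(1.16)² = 4.22733 m².
Resultant F = γ·h_c·A = 8.1423 × 3.99953 × 4.22733 = 137.665 kN.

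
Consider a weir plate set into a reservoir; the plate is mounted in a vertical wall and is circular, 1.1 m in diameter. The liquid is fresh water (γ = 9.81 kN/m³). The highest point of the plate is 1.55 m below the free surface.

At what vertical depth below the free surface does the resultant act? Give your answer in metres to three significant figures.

γ = 9.81 kN/m³.
The centroid is at the centre, 0.55 m below the top of the plate, so the centroid depth is h_c = 1.55 + 0.55 = 2.1 m.
A = π(0.55)² = 0.950332 m².
Resultant F = γ·h_c·A = 9.81 × 2.1 × 0.950332 = 19.5778 kN.
I_c = πr⁴/4 = π × 0.55⁴/4 = 0.0718688 m⁴.
Centre of pressure: y_p = y_c + I_c/(y_c·A) = 2.1 + 0.0718688/(2.1 × 0.950332) = 2.1 + 0.0360119 = 2.13601 m along the plane.

h_p = 2.14 m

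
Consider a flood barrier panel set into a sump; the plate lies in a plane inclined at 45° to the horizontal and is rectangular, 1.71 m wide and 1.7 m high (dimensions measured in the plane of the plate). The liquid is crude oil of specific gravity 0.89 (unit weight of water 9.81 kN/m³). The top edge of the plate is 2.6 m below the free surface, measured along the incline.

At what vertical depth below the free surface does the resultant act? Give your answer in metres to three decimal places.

γ = 0.89 × 9.81 = 8.7309 kN/m³.
Let θ = 45° be the plate's angle to the horizontal; measure y along the incline from where the plane meets the free surface. Vertical depth h = y·sinθ with sinθ = 0.707107.
The centroid lies 1.7/2 = 0.85 m below the top edge, so y_c = 2.6 + 0.85 = 3.45 m and h_c = 3.45 × 0.707107 = 2.43952 m.
A = 1.71 × 1.7 = 2.907 m².
Resultant F = γ·h_c·A = 8.7309 × 2.43952 × 2.907 = 61.9168 kN.
I_c = b·h³/12 = 1.71 × 1.7³/12 = 0.700102 m⁴.
Centre of pressure: y_p = y_c + I_c/(y_c·A) = 3.45 + 0.700102/(3.45 × 2.907) = 3.45 + 0.0698067 = 3.51981 m along the plane.
Vertically, h_p = y_p·sinθ = 3.51981 × 0.707107 = 2.48888 m.

h_p = 2.489 m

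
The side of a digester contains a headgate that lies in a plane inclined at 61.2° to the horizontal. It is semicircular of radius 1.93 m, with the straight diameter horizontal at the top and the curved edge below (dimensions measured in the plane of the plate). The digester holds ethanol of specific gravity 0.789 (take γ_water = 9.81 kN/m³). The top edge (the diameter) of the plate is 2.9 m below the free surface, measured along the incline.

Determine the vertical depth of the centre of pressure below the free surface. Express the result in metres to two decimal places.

h_p = 3.32 m

γ = 0.789 × 9.81 = 7.74009 kN/m³.
Let θ = 61.2° be the plate's angle to the horizontal; measure y along the incline from where the plane meets the free surface. Vertical depth h = y·sinθ with sinθ = 0.876307.
The centroid of a semicircle lies 4r/(3π) = 0.819117 m from the diameter, here below the top edge, so y_c = 2.9 + 0.819117 = 3.71912 m and h_c = 3.71912 × 0.876307 = 3.25909 m.
A = πr²/2 = π × 1.93²/2 = 5.85106 m².
Resultant F = γ·h_c·A = 7.74009 × 3.25909 × 5.85106 = 147.597 kN.
I_c = (π/8 − 8/(9π))·r⁴ = 0.109757 × 1.93⁴ = 1.52287 m⁴.
Centre of pressure: y_p = y_c + I_c/(y_c·A) = 3.71912 + 1.52287/(3.71912 × 5.85106) = 3.71912 + 0.0699823 = 3.7891 m along the plane.
Vertically, h_p = y_p·sinθ = 3.7891 × 0.876307 = 3.32041 m.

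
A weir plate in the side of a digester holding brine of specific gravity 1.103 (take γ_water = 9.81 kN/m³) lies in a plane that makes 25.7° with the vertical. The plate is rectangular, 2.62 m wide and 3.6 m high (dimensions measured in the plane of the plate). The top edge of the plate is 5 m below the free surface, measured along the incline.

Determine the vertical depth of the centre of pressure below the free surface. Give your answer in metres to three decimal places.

γ = 1.103 × 9.81 = 10.82043 kN/m³.
The plate makes 25.7° with the vertical, i.e. θ = 90° − 25.7° = 64.3° to the horizontal. Measuring y along the incline from the free-surface line, vertical depth h = y·sinθ with sinθ = 0.901077.
The centroid lies 3.6/2 = 1.8 m below the top edge, so y_c = 5 + 1.8 = 6.8 m and h_c = 6.8 × 0.901077 = 6.12732 m.
A = 2.62 × 3.6 = 9.432 m².
Resultant F = γ·h_c·A = 10.82043 × 6.12732 × 9.432 = 625.344 kN.
I_c = b·h³/12 = 2.62 × 3.6³/12 = 10.1866 m⁴.
Centre of pressure: y_p = y_c + I_c/(y_c·A) = 6.8 + 10.1866/(6.8 × 9.432) = 6.8 + 0.158824 = 6.95882 m along the plane.
Vertically, h_p = y_p·sinθ = 6.95882 × 0.901077 = 6.27043 m.

h_p = 6.270 m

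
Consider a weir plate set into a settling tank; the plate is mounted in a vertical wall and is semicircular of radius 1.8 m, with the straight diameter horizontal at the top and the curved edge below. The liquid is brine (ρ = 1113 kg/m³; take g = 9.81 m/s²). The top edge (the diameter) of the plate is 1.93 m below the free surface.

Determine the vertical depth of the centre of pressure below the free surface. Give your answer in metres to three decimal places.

h_p = 2.778 m

γ = ρg = 1113 × 9.81 / 1000 = 10.91853 kN/m³.
The centroid of a semicircle lies 4r/(3π) = 0.763944 m from the diameter, here below the top edge, so the centroid depth is h_c = 1.93 + 0.763944 = 2.69394 m.
A = πr²/2 = π × 1.8²/2 = 5.08938 m².
Resultant F = γ·h_c·A = 10.91853 × 2.69394 × 5.08938 = 149.698 kN.
I_c = (π/8 − 8/(9π))·r⁴ = 0.109757 × 1.8⁴ = 1.15219 m⁴.
Centre of pressure: y_p = y_c + I_c/(y_c·A) = 2.69394 + 1.15219/(2.69394 × 5.08938) = 2.69394 + 0.0840371 = 2.77798 m along the plane.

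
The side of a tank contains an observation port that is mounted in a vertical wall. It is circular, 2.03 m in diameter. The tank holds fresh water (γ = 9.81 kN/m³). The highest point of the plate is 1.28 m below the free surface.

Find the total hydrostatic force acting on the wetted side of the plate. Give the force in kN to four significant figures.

F ≈ 72.87 kN

γ = 9.81 kN/m³.
The centroid is at the centre, 1.015 m below the top of the plate, so the centroid depth is h_c = 1.28 + 1.015 = 2.295 m.
A = π(1.015)² = 3.23655 m².
Resultant F = γ·h_c·A = 9.81 × 2.295 × 3.23655 = 72.8675 kN.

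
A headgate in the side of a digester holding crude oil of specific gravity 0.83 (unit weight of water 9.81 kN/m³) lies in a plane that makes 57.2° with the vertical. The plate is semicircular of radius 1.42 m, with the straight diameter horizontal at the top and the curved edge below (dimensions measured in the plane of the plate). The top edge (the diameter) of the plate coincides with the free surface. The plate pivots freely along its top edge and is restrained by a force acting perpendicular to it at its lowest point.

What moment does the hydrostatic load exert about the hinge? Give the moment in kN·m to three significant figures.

M ≈ 7.04 kN·m

γ = 0.83 × 9.81 = 8.1423 kN/m³.
The plate makes 57.2° with the vertical, i.e. θ = 90° − 57.2° = 32.8° to the horizontal. Measuring y along the incline from the free-surface line, vertical depth h = y·sinθ with sinθ = 0.541708.
The centroid of a semicircle lies 4r/(3π) = 0.602667 m from the diameter, here below the top edge, so y_c = 0.602667 m and h_c = 0.602667 × 0.541708 = 0.32647 m.
A = πr²/2 = π × 1.42²/2 = 3.16735 m².
Resultant F = γ·h_c·A = 8.1423 × 0.32647 × 3.16735 = 8.4195 kN.
I_c = (π/8 − 8/(9π))·r⁴ = 0.109757 × 1.42⁴ = 0.446258 m⁴.
Centre of pressure: y_p = y_c + I_c/(y_c·A) = 0.602667 + 0.446258/(0.602667 × 3.16735) = 0.602667 + 0.233783 = 0.83645 m along the plane.
The resultant acts 0.602667 + 0.233783 = 0.83645 m (along the plate) below the hinge at the top edge, so the moment about the hinge is M = F × 0.83645 = 8.4195 × 0.83645 = 7.04249 kN·m.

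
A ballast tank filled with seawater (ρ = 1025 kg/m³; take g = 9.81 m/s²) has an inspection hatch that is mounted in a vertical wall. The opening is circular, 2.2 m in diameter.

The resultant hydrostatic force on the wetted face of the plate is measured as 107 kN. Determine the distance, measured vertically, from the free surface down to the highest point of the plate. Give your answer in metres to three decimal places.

γ = ρg = 1025 × 9.81 / 1000 = 10.05525 kN/m³.
A = π(1.1)² = 3.80133 m².
From F = γ·h_c·A, the centroid depth is h_c = 107/(10.05525 × 3.80133) = 2.79934 m.
The centroid is at the centre, 1.1 m below the top of the plate, so the highest point sits at h_top = 2.79934 − 1.1 = 1.69934 m below the surface.

d_top ≈ 1.699 m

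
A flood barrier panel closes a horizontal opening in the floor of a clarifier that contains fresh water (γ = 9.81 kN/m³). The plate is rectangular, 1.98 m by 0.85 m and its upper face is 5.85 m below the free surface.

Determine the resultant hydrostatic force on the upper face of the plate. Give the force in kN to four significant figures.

F ≈ 96.58 kN

γ = 9.81 kN/m³.
The plate is horizontal, so pressure is uniform at p = γ·h = 9.81 × 5.85 = 57.3885 kN/m².
A = 1.98 × 0.85 = 1.683 m².
F = p·A = 57.3885 × 1.683 = 96.5848 kN.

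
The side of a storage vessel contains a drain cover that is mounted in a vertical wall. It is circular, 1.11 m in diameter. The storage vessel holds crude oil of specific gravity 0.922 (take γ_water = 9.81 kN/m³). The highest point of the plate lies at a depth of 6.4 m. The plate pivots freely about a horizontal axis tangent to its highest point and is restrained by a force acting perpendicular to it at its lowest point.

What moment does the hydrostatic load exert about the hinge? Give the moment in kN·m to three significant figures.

γ = 0.922 × 9.81 = 9.04482 kN/m³.
The centroid is at the centre, 0.555 m below the top of the plate, so the centroid depth is h_c = 6.4 + 0.555 = 6.955 m.
A = π(0.555)² = 0.967689 m².
Resultant F = γ·h_c·A = 9.04482 × 6.955 × 0.967689 = 60.8741 kN.
I_c = πr⁴/4 = π × 0.555⁴/4 = 0.0745181 m⁴.
Centre of pressure: y_p = y_c + I_c/(y_c·A) = 6.955 + 0.0745181/(6.955 × 0.967689) = 6.955 + 0.0110721 = 6.96607 m along the plane.
The resultant acts 0.555 + 0.0110721 = 0.566072 m (along the plate) below the hinge at the top edge, so the moment about the hinge is M = F × 0.566072 = 60.8741 × 0.566072 = 34.4591 kN·m.

M ≈ 34.5 kN·m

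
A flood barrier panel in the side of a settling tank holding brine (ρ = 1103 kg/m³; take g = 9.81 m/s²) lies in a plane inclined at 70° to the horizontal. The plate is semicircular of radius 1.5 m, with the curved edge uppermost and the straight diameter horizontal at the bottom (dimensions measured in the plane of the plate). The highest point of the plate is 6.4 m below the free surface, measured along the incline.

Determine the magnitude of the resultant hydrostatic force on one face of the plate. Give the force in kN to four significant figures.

F ≈ 261.0 kN

γ = ρg = 1103 × 9.81 / 1000 = 10.82043 kN/m³.
Let θ = 70° be the plate's angle to the horizontal; measure y along the incline from where the plane meets the free surface. Vertical depth h = y·sinθ with sinθ = 0.939693.
The centroid lies 4r/(3π) = 0.63662 m above the diameter, so r − 4r/(3π) = 1.5 − 0.63662 = 0.86338 m below the topmost point, so y_c = 6.4 + 0.86338 = 7.26338 m and h_c = 7.26338 × 0.939693 = 6.82535 m.
A = πr²/2 = π × 1.5²/2 = 3.53429 m².
Resultant F = γ·h_c·A = 10.82043 × 6.82535 × 3.53429 = 261.019 kN.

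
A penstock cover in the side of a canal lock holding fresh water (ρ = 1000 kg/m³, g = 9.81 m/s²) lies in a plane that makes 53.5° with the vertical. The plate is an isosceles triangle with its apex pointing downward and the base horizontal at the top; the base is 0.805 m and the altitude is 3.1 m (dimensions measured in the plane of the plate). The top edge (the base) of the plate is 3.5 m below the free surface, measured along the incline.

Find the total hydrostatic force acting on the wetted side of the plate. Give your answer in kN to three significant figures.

F ≈ 33.0 kN

γ = ρg = 1000 × 9.81 = 9810 N/m³ = 9.81 kN/m³.
The plate makes 53.5° with the vertical, i.e. θ = 90° − 53.5° = 36.5° to the horizontal. Measuring y along the incline from the free-surface line, vertical depth h = y·sinθ with sinθ = 0.594823.
With the apex down, the centroid sits h/3 = 3.1/3 = 1.03333 m below the base (the top edge), so y_c = 3.5 + 1.03333 = 4.53333 m and h_c = 4.53333 × 0.594823 = 2.69653 m.
A = ½ × 0.805 × 3.1 = 1.24775 m².
Resultant F = γ·h_c·A = 9.81 × 2.69653 × 1.24775 = 33.0067 kN.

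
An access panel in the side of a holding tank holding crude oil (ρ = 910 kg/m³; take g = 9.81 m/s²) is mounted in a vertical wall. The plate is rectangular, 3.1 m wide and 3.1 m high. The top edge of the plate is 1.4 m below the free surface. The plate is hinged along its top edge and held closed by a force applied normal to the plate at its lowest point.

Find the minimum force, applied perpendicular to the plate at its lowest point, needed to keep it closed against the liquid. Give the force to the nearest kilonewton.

γ = ρg = 910 × 9.81 / 1000 = 8.9271 kN/m³.
The centroid lies 3.1/2 = 1.55 m below the top edge, so the centroid depth is h_c = 1.4 + 1.55 = 2.95 m.
A = 3.1 × 3.1 = 9.61 m².
Resultant F = γ·h_c·A = 8.9271 × 2.95 × 9.61 = 253.079 kN.
I_c = b·h³/12 = 3.1 × 3.1³/12 = 7.69601 m⁴.
Centre of pressure: y_p = y_c + I_c/(y_c·A) = 2.95 + 7.69601/(2.95 × 9.61) = 2.95 + 0.271469 = 3.22147 m along the plane.
The resultant acts 1.55 + 0.271469 = 1.82147 m (along the plate) below the hinge at the top edge, so the moment about the hinge is M = F × 1.82147 = 253.079 × 1.82147 = 460.976 kN·m.
A normal force at the bottom, 3.1 m from the hinge, must supply this moment: P = 460.976/3.1 = 148.702 kN.

P ≈ 149 kN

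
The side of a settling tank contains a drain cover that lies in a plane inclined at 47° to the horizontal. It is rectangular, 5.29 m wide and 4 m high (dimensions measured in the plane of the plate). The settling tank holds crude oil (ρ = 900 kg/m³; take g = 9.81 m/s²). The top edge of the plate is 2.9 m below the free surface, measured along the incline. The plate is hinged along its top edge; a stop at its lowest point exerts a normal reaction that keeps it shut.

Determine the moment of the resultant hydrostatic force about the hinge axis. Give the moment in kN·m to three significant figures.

M ≈ 1520 kN·m

γ = ρg = 900 × 9.81 / 1000 = 8.829 kN/m³.
Let θ = 47° be the plate's angle to the horizontal; measure y along the incline from where the plane meets the free surface. Vertical depth h = y·sinθ with sinθ = 0.731354.
The centroid lies 4/2 = 2 m below the top edge, so y_c = 2.9 + 2 = 4.9 m and h_c = 4.9 × 0.731354 = 3.58363 m.
A = 5.29 × 4 = 21.16 m².
Resultant F = γ·h_c·A = 8.829 × 3.58363 × 21.16 = 669.5 kN.
I_c = b·h³/12 = 5.29 × 4³/12 = 28.2133 m⁴.
Centre of pressure: y_p = y_c + I_c/(y_c·A) = 4.9 + 28.2133/(4.9 × 21.16) = 4.9 + 0.272109 = 5.17211 m along the plane.
The resultant acts 2 + 0.272109 = 2.27211 m (along the plate) below the hinge at the top edge, so the moment about the hinge is M = F × 2.27211 = 669.5 × 2.27211 = 1521.18 kN·m.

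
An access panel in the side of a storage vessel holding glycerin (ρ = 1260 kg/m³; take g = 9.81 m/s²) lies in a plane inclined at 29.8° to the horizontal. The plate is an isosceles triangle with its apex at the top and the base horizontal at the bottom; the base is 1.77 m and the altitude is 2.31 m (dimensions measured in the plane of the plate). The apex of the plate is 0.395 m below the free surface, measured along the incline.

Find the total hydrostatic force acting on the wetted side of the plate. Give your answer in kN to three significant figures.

F ≈ 24.3 kN

γ = ρg = 1260 × 9.81 / 1000 = 12.3606 kN/m³.
Let θ = 29.8° be the plate's angle to the horizontal; measure y along the incline from where the plane meets the free surface. Vertical depth h = y·sinθ with sinθ = 0.496974.
With the apex up, the centroid sits 2h/3 = 2 × 2.31/3 = 1.54 m below the apex, so y_c = 0.395 + 1.54 = 1.935 m and h_c = 1.935 × 0.496974 = 0.961645 m.
A = ½ × 1.77 × 2.31 = 2.04435 m².
Resultant F = γ·h_c·A = 12.3606 × 0.961645 × 2.04435 = 24.3002 kN.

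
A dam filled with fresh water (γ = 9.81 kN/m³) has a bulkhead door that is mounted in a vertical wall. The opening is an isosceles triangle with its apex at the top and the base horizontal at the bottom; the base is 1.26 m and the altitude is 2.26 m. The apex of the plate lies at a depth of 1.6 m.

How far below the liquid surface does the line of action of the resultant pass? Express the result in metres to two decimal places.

h_p = 3.20 m

γ = 9.81 kN/m³.
With the apex up, the centroid sits 2h/3 = 2 × 2.26/3 = 1.50667 m below the apex, so the centroid depth is h_c = 1.6 + 1.50667 = 3.10667 m.
A = ½ × 1.26 × 2.26 = 1.4238 m².
Resultant F = γ·h_c·A = 9.81 × 3.10667 × 1.4238 = 43.3923 kN.
I_c = b·h³/36 = 1.26 × 2.26³/36 = 0.404011 m⁴.
Centre of pressure: y_p = y_c + I_c/(y_c·A) = 3.10667 + 0.404011/(3.10667 × 1.4238) = 3.10667 + 0.0913375 = 3.19801 m along the plane.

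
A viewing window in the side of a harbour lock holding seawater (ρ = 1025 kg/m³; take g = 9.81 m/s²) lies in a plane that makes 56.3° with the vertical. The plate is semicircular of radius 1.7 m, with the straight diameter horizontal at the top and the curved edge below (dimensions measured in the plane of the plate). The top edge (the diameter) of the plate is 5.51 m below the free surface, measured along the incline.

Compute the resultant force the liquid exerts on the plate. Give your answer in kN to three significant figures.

γ = ρg = 1025 × 9.81 / 1000 = 10.05525 kN/m³.
The plate makes 56.3° with the vertical, i.e. θ = 90° − 56.3° = 33.7° to the horizontal. Measuring y along the incline from the free-surface line, vertical depth h = y·sinθ with sinθ = 0.554844.
The centroid of a semicircle lies 4r/(3π) = 0.721502 m from the diameter, here below the top edge, so y_c = 5.51 + 0.721502 = 6.2315 m and h_c = 6.2315 × 0.554844 = 3.45751 m.
A = πr²/2 = π × 1.7²/2 = 4.5396 m².
Resultant F = γ·h_c·A = 10.05525 × 3.45751 × 4.5396 = 157.824 kN.

F ≈ 158 kN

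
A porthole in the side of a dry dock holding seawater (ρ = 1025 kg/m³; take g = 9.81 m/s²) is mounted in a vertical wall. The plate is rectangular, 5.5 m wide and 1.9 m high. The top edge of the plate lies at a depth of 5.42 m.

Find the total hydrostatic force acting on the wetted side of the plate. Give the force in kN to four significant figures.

F ≈ 669.3 kN

γ = ρg = 1025 × 9.81 / 1000 = 10.05525 kN/m³.
The centroid lies 1.9/2 = 0.95 m below the top edge, so the centroid depth is h_c = 5.42 + 0.95 = 6.37 m.
A = 5.5 × 1.9 = 10.45 m².
Resultant F = γ·h_c·A = 10.05525 × 6.37 × 10.45 = 669.343 kN.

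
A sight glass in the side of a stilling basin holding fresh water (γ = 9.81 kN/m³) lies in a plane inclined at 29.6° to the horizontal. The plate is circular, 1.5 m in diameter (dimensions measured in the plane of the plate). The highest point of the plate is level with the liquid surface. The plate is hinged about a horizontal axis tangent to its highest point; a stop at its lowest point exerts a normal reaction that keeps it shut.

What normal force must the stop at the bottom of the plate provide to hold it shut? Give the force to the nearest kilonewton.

γ = 9.81 kN/m³.
Let θ = 29.6° be the plate's angle to the horizontal; measure y along the incline from where the plane meets the free surface. Vertical depth h = y·sinθ with sinθ = 0.493942.
The centroid is at the centre, 0.75 m below the top of the plate, so y_c = 0.75 m and h_c = 0.75 × 0.493942 = 0.370456 m.
A = π(0.75)² = 1.76715 m².
Resultant F = γ·h_c·A = 9.81 × 0.370456 × 1.76715 = 6.42213 kN.
I_c = πr⁴/4 = π × 0.75⁴/4 = 0.248505 m⁴.
Centre of pressure: y_p = y_c + I_c/(y_c·A) = 0.75 + 0.248505/(0.75 × 1.76715) = 0.75 + 0.1875 = 0.9375 m along the plane.
The resultant acts 0.75 + 0.1875 = 0.9375 m (along the plate) below the hinge at the top edge, so the moment about the hinge is M = F × 0.9375 = 6.42213 × 0.9375 = 6.02075 kN·m.
A normal force at the bottom, 1.5 m from the hinge, must supply this moment: P = 6.02075/1.5 = 4.01383 kN.

P ≈ 4 kN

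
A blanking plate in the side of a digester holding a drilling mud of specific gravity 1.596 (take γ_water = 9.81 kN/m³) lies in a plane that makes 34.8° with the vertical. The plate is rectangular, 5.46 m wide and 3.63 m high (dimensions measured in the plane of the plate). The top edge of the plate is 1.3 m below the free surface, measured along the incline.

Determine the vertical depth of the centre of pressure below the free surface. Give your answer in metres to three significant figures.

h_p = 2.85 m

γ = 1.596 × 9.81 = 15.65676 kN/m³.
The plate makes 34.8° with the vertical, i.e. θ = 90° − 34.8° = 55.2° to the horizontal. Measuring y along the incline from the free-surface line, vertical depth h = y·sinθ with sinθ = 0.821149.
The centroid lies 3.63/2 = 1.815 m below the top edge, so y_c = 1.3 + 1.815 = 3.115 m and h_c = 3.115 × 0.821149 = 2.55788 m.
A = 5.46 × 3.63 = 19.8198 m².
Resultant F = γ·h_c·A = 15.65676 × 2.55788 × 19.8198 = 793.746 kN.
I_c = b·h³/12 = 5.46 × 3.63³/12 = 21.7636 m⁴.
Centre of pressure: y_p = y_c + I_c/(y_c·A) = 3.115 + 21.7636/(3.115 × 19.8198) = 3.115 + 0.352512 = 3.46751 m along the plane.
Vertically, h_p = y_p·sinθ = 3.46751 × 0.821149 = 2.84734 m.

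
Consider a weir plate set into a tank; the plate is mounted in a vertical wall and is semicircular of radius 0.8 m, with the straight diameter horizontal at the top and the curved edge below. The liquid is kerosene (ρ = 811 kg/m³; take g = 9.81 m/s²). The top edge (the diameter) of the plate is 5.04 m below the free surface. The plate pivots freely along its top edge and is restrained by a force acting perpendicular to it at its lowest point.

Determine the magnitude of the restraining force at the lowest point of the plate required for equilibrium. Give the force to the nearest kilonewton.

γ = ρg = 811 × 9.81 / 1000 = 7.95591 kN/m³.
The centroid of a semicircle lies 4r/(3π) = 0.339531 m from the diameter, here below the top edge, so the centroid depth is h_c = 5.04 + 0.339531 = 5.37953 m.
A = πr²/2 = π × 0.8²/2 = 1.00531 m².
Resultant F = γ·h_c·A = 7.95591 × 5.37953 × 1.00531 = 43.0263 kN.
I_c = (π/8 − 8/(9π))·r⁴ = 0.109757 × 0.8⁴ = 0.0449565 m⁴.
Centre of pressure: y_p = y_c + I_c/(y_c·A) = 5.37953 + 0.0449565/(5.37953 × 1.00531) = 5.37953 + 0.00831282 = 5.38784 m along the plane.
The resultant acts 0.339531 + 0.00831282 = 0.347844 m (along the plate) below the hinge at the top edge, so the moment about the hinge is M = F × 0.347844 = 43.0263 × 0.347844 = 14.9664 kN·m.
A normal force at the bottom, 0.8 m from the hinge, must supply this moment: P = 14.9664/0.8 = 18.708 kN.

P ≈ 19 kN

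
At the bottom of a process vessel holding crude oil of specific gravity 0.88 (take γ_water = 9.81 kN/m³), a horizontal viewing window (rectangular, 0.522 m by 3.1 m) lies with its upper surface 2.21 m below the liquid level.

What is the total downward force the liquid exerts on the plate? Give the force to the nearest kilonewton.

F ≈ 31 kN

γ = 0.88 × 9.81 = 8.6328 kN/m³.
The plate is horizontal, so pressure is uniform at p = γ·h = 8.6328 × 2.21 = 19.0785 kN/m².
A = 0.522 × 3.1 = 1.6182 m².
F = p·A = 19.0785 × 1.6182 = 30.8728 kN.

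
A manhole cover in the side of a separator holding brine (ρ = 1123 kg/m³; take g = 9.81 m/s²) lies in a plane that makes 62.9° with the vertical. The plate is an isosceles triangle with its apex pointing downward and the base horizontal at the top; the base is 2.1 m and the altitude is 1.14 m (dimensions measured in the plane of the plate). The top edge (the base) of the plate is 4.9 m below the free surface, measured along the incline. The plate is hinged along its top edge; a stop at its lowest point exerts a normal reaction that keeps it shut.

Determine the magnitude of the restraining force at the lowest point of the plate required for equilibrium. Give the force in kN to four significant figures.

P ≈ 10.95 kN

γ = ρg = 1123 × 9.81 / 1000 = 11.01663 kN/m³.
The plate makes 62.9° with the vertical, i.e. θ = 90° − 62.9° = 27.1° to the horizontal. Measuring y along the incline from the free-surface line, vertical depth h = y·sinθ with sinθ = 0.455545.
With the apex down, the centroid sits h/3 = 1.14/3 = 0.38 m below the base (the top edge), so y_c = 4.9 + 0.38 = 5.28 m and h_c = 5.28 × 0.455545 = 2.40528 m.
A = ½ × 2.1 × 1.14 = 1.197 m².
Resultant F = γ·h_c·A = 11.01663 × 2.40528 × 1.197 = 31.7182 kN.
I_c = b·h³/36 = 2.1 × 1.14³/36 = 0.0864234 m⁴.
Centre of pressure: y_p = y_c + I_c/(y_c·A) = 5.28 + 0.0864234/(5.28 × 1.197) = 5.28 + 0.0136742 = 5.29367 m along the plane.
The resultant acts 0.38 + 0.0136742 = 0.393674 m (along the plate) below the hinge at the top edge, so the moment about the hinge is M = F × 0.393674 = 31.7182 × 0.393674 = 12.4866 kN·m.
A normal force at the bottom, 1.14 m from the hinge, must supply this moment: P = 12.4866/1.14 = 10.9532 kN.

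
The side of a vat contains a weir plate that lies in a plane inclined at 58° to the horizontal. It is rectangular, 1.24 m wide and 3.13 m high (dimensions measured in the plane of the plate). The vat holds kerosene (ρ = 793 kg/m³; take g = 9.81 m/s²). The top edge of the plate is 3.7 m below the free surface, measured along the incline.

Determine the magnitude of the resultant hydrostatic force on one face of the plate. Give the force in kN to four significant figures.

γ = ρg = 793 × 9.81 / 1000 = 7.77933 kN/m³.
Let θ = 58° be the plate's angle to the horizontal; measure y along the incline from where the plane meets the free surface. Vertical depth h = y·sinθ with sinθ = 0.848048.
The centroid lies 3.13/2 = 1.565 m below the top edge, so y_c = 3.7 + 1.565 = 5.265 m and h_c = 5.265 × 0.848048 = 4.46497 m.
A = 1.24 × 3.13 = 3.8812 m².
Resultant F = γ·h_c·A = 7.77933 × 4.46497 × 3.8812 = 134.811 kN.

F ≈ 134.8 kN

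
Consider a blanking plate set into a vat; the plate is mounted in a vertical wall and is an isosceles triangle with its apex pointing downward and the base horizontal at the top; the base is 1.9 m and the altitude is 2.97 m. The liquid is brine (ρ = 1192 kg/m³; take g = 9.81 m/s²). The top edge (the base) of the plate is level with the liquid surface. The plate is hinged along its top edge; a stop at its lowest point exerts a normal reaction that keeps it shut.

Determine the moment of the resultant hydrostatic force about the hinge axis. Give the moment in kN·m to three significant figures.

M ≈ 48.5 kN·m

γ = ρg = 1192 × 9.81 / 1000 = 11.69352 kN/m³.
With the apex down, the centroid sits h/3 = 2.97/3 = 0.99 m below the base (the top edge), so the centroid depth is h_c = 0.99 m.
A = ½ × 1.9 × 2.97 = 2.8215 m².
Resultant F = γ·h_c·A = 11.69352 × 0.99 × 2.8215 = 32.6633 kN.
I_c = b·h³/36 = 1.9 × 2.97³/36 = 1.38268 m⁴.
Centre of pressure: y_p = y_c + I_c/(y_c·A) = 0.99 + 1.38268/(0.99 × 2.8215) = 0.99 + 0.495001 = 1.485 m along the plane.
The resultant acts 0.99 + 0.495001 = 1.485 m (along the plate) below the hinge at the top edge, so the moment about the hinge is M = F × 1.485 = 32.6633 × 1.485 = 48.505 kN·m.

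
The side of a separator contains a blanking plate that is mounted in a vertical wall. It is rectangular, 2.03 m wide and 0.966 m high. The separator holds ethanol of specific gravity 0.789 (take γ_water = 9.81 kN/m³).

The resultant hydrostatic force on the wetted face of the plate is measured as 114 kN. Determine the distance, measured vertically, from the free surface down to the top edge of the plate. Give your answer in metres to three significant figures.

γ = 0.789 × 9.81 = 7.74009 kN/m³.
A = 2.03 × 0.966 = 1.96098 m².
From F = γ·h_c·A, the centroid depth is h_c = 114/(7.74009 × 1.96098) = 7.51079 m.
The centroid lies 0.966/2 = 0.483 m below the top edge, so the top edge sits at h_top = 7.51079 − 0.483 = 7.02779 m below the surface.

d_top ≈ 7.03 m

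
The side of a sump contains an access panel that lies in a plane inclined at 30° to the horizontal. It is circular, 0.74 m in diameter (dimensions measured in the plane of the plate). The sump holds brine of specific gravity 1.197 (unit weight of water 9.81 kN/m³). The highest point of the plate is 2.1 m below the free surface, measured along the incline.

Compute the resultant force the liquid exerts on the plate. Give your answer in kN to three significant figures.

F ≈ 6.24 kN

γ = 1.197 × 9.81 = 11.74257 kN/m³.
Let θ = 30° be the plate's angle to the horizontal; measure y along the incline from where the plane meets the free surface. Vertical depth h = y·sinθ with sinθ = 0.500000.
The centroid is at the centre, 0.37 m below the top of the plate, so y_c = 2.1 + 0.37 = 2.47 m and h_c = 2.47 × 0.500000 = 1.235 m.
A = π(0.37)² = 0.430084 m².
Resultant F = γ·h_c·A = 11.74257 × 1.235 × 0.430084 = 6.23711 kN.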